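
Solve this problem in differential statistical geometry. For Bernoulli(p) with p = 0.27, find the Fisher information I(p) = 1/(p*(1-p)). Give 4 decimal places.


For Bernoulli(p), Fisher information is I(p) = 1/(p*(1-p)).
p = 0.27, 1-p = 0.73.
p*(1-p) = 0.1971.
I(p) = 1/0.1971 = 5.0736

5.0736


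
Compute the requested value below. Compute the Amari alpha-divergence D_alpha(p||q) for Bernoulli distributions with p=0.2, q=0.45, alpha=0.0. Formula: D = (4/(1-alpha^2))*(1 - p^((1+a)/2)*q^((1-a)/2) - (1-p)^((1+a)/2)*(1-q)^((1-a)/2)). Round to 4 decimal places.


Amari alpha-divergence:
D = (4/(1-alpha^2))*(1 - p^((1+a)/2)*q^((1-a)/2) - (1-p)^((1+a)/2)*(1-q)^((1-a)/2)).
alpha = 0.0, p = 0.2, q = 0.45.
e1 = (1+alpha)/2 = 0.5, e2 = (1-alpha)/2 = 0.5.
t1 = p^e1 * q^e2 = 0.2^0.5 * 0.45^0.5 = 0.3.
t2 = (1-p)^e1 * (1-q)^e2 = 0.8^0.5 * 0.55^0.5 = 0.663325.
4/(1-alpha^2) = 4.0.
D = 4.0*(1 - 0.3 - 0.663325) = 0.1467

0.1467


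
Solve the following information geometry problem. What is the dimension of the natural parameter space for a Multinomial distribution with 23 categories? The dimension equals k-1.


Exponential family dimension calculation:
For Multinomial with k=23 categories, dim = k-1 = 22.

22


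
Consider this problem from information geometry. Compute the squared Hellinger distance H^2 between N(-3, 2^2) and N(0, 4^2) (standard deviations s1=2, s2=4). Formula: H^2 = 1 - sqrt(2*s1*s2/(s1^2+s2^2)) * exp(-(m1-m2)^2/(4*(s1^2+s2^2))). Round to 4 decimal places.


Squared Hellinger distance for Gaussians:
H^2 = 1 - sqrt(2*s1*s2/(s1^2+s2^2)) * exp(-(m1-m2)^2/(4*(s1^2+s2^2))).
s1^2 = 4, s2^2 = 16, s1^2+s2^2 = 20.
sqrt(2*2*4/(20)) = 0.894427.
(m1-m2)^2 = (-3)^2 = 9.
exp(-9/(4*20)) = exp(-0.1125) = 0.893597.
H^2 = 1 - 0.894427*0.893597 = 0.2007

0.2007


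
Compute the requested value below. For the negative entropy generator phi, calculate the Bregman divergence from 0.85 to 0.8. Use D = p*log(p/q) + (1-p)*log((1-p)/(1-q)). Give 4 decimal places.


Bregman divergence with negative entropy generator:
D = p*log(p/q) + (1-p)*log((1-p)/(1-q)).
p = 0.85, q = 0.8.
p*log(p/q) = 0.85*log(0.85/0.8) = 0.051531.
(1-p)*log((1-p)/(1-q)) = 0.15*log(0.15/0.2) = -0.043152.
D = 0.051531 + -0.043152 = 0.0084

0.0084


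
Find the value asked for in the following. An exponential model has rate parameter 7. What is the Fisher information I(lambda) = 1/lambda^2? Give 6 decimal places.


Fisher information for exponential: I(lambda) = 1/lambda^2.
lambda = 7, lambda^2 = 49.
I = 1/49 = 0.020408

0.020408


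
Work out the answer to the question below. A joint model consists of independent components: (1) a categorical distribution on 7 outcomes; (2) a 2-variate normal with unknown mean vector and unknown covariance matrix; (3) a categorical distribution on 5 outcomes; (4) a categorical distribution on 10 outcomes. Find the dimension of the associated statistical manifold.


The dimension of a statistical manifold equals the number of free
(independent) real parameters of the model. For a product of independent
blocks the parameter counts add.
- categorical on 7 outcomes (probabilities sum to 1): 7-1 = 6.
- 2-variate normal: 2 (mean) + 2*3/2 = 3 (symmetric covariance) = 5.
- categorical on 5 outcomes (probabilities sum to 1): 5-1 = 4.
- categorical on 10 outcomes (probabilities sum to 1): 10-1 = 9.
Total = 6 + 5 + 4 + 9 = 24.
Dimension = 24

24


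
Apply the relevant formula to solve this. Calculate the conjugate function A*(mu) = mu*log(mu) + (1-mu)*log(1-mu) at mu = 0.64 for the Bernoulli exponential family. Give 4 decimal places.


Legendre transform for Bernoulli:
A*(mu) = mu*log(mu) + (1-mu)*log(1-mu).
mu = 0.64, 1-mu = 0.36.
mu*log(mu) = 0.64*log(0.64) = -0.285624.
(1-mu)*log(1-mu) = 0.36*log(0.36) = -0.367794.
A* = -0.285624 + -0.367794 = -0.6534

-0.6534


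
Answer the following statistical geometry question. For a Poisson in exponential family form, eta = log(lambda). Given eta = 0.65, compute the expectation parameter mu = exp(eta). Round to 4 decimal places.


Expectation parameter for Poisson exponential family:
mu = exp(eta).
eta = 0.65.
mu = exp(0.65) = 1.9155

1.9155


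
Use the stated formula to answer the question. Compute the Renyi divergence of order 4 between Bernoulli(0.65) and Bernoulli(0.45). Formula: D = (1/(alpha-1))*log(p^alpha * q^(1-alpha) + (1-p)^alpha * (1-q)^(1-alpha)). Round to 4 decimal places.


Renyi divergence of order alpha between Bernoulli distributions:
D = (1/(alpha-1))*log(p^alpha * q^(1-alpha) + (1-p)^alpha * (1-q)^(1-alpha)).
alpha = 4, p = 0.65, q = 0.45.
p^alpha * q^(1-alpha) = 0.65^4 * 0.45^-3 = 1.958916.
(1-p)^alpha * (1-q)^(1-alpha) = 0.35^4 * 0.55^-3 = 0.090195.
sum = 1.958916 + 0.090195 = 2.049112.
D = (1/3)*log(2.049112) = 0.2391

0.2391


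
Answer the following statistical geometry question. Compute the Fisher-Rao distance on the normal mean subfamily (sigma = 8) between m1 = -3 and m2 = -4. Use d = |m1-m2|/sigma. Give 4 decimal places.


On the fixed-variance normal subfamily, geodesic distance = |m1-m2|/sigma.
|-3 - -4| = 1.
sigma = 8.
d = 1/8 = 0.1250

0.1250


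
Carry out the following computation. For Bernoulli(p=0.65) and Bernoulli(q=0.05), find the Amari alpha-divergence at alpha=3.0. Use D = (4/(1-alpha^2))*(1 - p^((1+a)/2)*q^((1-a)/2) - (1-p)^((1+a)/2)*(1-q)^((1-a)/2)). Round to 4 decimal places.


Amari alpha-divergence:
D = (4/(1-alpha^2))*(1 - p^((1+a)/2)*q^((1-a)/2) - (1-p)^((1+a)/2)*(1-q)^((1-a)/2)).
alpha = 3.0, p = 0.65, q = 0.05.
e1 = (1+alpha)/2 = 2.0, e2 = (1-alpha)/2 = -1.0.
t1 = p^e1 * q^e2 = 0.65^2.0 * 0.05^-1.0 = 8.45.
t2 = (1-p)^e1 * (1-q)^e2 = 0.35^2.0 * 0.95^-1.0 = 0.128947.
4/(1-alpha^2) = -0.5.
D = -0.5*(1 - 8.45 - 0.128947) = 3.7895

3.7895


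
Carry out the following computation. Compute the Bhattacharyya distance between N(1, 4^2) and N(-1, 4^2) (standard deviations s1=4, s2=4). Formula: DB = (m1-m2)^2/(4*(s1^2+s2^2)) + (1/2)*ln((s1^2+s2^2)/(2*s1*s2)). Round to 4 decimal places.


Bhattacharyya distance between two Gaussians:
DB = (m1-m2)^2/(4*(s1^2+s2^2)) + (1/2)*ln((s1^2+s2^2)/(2*s1*s2)).
(m1-m2)^2 = (2)^2 = 4.
s1^2+s2^2 = 16 + 16 = 32.
term1 = 4/128 = 0.03125.
term2 = 0.5*ln(32/32.0) = 0.0.
DB = 0.03125 + 0.0 = 0.0313

0.0313


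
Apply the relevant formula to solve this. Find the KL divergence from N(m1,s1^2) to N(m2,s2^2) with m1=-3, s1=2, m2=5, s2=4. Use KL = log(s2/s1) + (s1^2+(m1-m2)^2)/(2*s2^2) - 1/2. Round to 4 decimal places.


KL divergence between normal distributions:
KL = log(s2/s1) + (s1^2 + (m1-m2)^2)/(2*s2^2) - 1/2.
log(4/2) = 0.693147.
(2^2 + (-3-5)^2)/(2*4^2) = (4 + 64)/32 = 2.125.
KL = 0.693147 + 2.125 - 0.5 = 2.3181

2.3181


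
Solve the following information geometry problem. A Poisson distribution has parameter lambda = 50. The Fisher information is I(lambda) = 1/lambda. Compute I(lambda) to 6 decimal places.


Fisher information for Poisson: I(lambda) = 1/lambda.
lambda = 50.
I(lambda) = 1/50 = 0.020000

0.020000


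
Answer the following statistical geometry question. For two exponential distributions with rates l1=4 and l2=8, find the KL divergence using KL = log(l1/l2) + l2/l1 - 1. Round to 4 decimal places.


KL divergence for exponential family:
KL = log(l1/l2) + l2/l1 - 1.
log(4/8) = -0.693147.
8/4 = 2.0.
KL = -0.693147 + 2.0 - 1 = 0.3069

0.3069


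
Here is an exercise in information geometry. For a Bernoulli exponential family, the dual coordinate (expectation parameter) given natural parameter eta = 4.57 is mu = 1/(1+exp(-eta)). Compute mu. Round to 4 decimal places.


Dual coordinate (expectation parameter) for Bernoulli:
mu = 1/(1+exp(-eta)).
eta = 4.57.
exp(-eta) = exp(-4.57) = 0.010358.
mu = 1/(1+0.010358) = 0.9897

0.9897


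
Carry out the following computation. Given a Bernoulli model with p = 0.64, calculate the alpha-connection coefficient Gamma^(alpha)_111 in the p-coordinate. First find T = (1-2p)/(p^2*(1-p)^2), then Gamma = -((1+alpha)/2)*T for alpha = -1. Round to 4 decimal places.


Skewness (Amari-Chentsov) tensor: T = (1-2p)/(p^2*(1-p)^2).
p = 0.64, 1-2p = -0.28, p^2 = 0.4096, (1-p)^2 = 0.1296.
T = -0.28/(0.4096 * 0.1296) = -5.274643.
In the p-coordinate, Gamma^(alpha) = Gamma^(0) - (alpha/2)*T with Gamma^(0) = (1/2)*g'(p) = -T/2,
so Gamma^(alpha) = -((1+alpha)/2)*T.
alpha = -1, -(1+alpha)/2 = 0.0.
Gamma = 0.0 * -5.274643 = 0.0000

0.0000


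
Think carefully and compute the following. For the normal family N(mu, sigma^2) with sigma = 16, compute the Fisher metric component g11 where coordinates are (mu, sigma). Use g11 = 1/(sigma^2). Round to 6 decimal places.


For the 2-parameter normal family, the Fisher metric has:
  g11 = 1/sigma^2, g22 = 2/sigma^2.
sigma = 16, sigma^2 = 256.
g11 = 0.003906

0.003906


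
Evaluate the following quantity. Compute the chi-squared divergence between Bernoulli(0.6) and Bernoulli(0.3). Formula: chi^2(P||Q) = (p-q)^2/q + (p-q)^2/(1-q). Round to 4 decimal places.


Chi-squared divergence between Bernoulli distributions:
chi^2 = (p-q)^2/q + (p-q)^2/(1-q).
p = 0.6, q = 0.3, p-q = 0.3.
(p-q)^2 = 0.09.
term1 = 0.09/0.3 = 0.3.
term2 = 0.09/0.7 = 0.128571.
chi^2 = 0.3 + 0.128571 = 0.4286

0.4286


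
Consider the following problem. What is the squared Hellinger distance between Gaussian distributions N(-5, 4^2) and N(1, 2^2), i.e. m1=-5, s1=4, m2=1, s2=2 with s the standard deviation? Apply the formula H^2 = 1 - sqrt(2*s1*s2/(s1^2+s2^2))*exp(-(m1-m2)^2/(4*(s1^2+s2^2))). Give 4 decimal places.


Squared Hellinger distance for Gaussians:
H^2 = 1 - sqrt(2*s1*s2/(s1^2+s2^2)) * exp(-(m1-m2)^2/(4*(s1^2+s2^2))).
s1^2 = 16, s2^2 = 4, s1^2+s2^2 = 20.
sqrt(2*4*2/(20)) = 0.894427.
(m1-m2)^2 = (-6)^2 = 36.
exp(-36/(4*20)) = exp(-0.45) = 0.637628.
H^2 = 1 - 0.894427*0.637628 = 0.4297

0.4297


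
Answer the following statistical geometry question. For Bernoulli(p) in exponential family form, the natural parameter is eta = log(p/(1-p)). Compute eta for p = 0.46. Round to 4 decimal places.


Natural parameter for Bernoulli: eta = log(p/(1-p)).
p = 0.46, 1-p = 0.54.
p/(1-p) = 0.851852.
eta = log(0.851852) = -0.1603

-0.1603


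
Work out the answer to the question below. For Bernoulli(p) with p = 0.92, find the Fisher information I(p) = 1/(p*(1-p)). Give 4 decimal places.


For Bernoulli(p), Fisher information is I(p) = 1/(p*(1-p)).
p = 0.92, 1-p = 0.08.
p*(1-p) = 0.0736.
I(p) = 1/0.0736 = 13.5870

13.5870


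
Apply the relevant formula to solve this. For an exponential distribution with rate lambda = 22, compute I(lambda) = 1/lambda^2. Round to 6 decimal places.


Fisher information for exponential: I(lambda) = 1/lambda^2.
lambda = 22, lambda^2 = 484.
I = 1/484 = 0.002066

0.002066


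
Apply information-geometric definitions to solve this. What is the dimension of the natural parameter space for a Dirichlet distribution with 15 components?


Exponential family dimension calculation:
Dirichlet with 15 components has 15 natural parameters.

15


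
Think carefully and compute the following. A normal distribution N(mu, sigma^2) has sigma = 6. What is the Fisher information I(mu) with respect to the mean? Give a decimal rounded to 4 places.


The Fisher information for the mean of a normal distribution is I(mu) = 1/sigma^2.
sigma = 6, so sigma^2 = 36.
I(mu) = 1/36 = 0.0278

0.0278


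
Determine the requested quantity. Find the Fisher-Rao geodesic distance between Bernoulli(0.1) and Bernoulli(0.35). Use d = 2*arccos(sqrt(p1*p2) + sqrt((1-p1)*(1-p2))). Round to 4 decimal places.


Geodesic distance on Bernoulli manifold:
d(p1,p2) = 2*arccos(sqrt(p1*p2) + sqrt((1-p1)*(1-p2))).
sqrt(p1*p2) = sqrt(0.1*0.35) = 0.187083.
sqrt((1-p1)*(1-p2)) = sqrt(0.9*0.65) = 0.764853.
arg = 0.187083 + 0.764853 = 0.951936.
d = 2*arccos(0.951936) = 0.6226

0.6226


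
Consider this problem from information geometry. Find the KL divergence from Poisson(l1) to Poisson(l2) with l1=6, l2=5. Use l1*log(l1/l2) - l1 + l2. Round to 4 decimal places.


KL divergence for Poisson:
KL = l1*log(l1/l2) - l1 + l2.
l1 = 6, l2 = 5.
log(6/5) = 0.182322.
l1*log(l1/l2) = 6 * 0.182322 = 1.093929.
KL = 1.093929 - 6 + 5 = 0.0939

0.0939


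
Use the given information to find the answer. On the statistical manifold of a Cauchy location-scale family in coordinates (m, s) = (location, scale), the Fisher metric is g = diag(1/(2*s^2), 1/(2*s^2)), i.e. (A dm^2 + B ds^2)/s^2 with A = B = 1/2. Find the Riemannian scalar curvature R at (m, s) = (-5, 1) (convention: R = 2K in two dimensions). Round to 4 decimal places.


The metric has the form g = (A dm^2 + B ds^2)/s^2 with A = 1/2, B = 1/2.
Substitute u = sqrt(A/B)*m: g = B*(du^2 + ds^2)/s^2, i.e. B times the
Poincare upper half-plane metric, which has constant Gaussian curvature -1.
Scaling a 2D metric by a constant c divides the Gaussian curvature by c,
so K = -1/B = -1/(1/2) = -2.0000 everywhere (the point (m, s) = (-5, 1) is irrelevant:
the curvature is constant).
Scalar curvature in dimension 2: R = 2K = -2/(1/2) = -4.0000.

-4.0000


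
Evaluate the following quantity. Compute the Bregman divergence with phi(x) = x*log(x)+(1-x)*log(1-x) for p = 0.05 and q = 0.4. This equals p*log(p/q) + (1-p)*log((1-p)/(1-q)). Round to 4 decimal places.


Bregman divergence with negative entropy generator:
D = p*log(p/q) + (1-p)*log((1-p)/(1-q)).
p = 0.05, q = 0.4.
p*log(p/q) = 0.05*log(0.05/0.4) = -0.103972.
(1-p)*log((1-p)/(1-q)) = 0.95*log(0.95/0.6) = 0.436556.
D = -0.103972 + 0.436556 = 0.3326

0.3326


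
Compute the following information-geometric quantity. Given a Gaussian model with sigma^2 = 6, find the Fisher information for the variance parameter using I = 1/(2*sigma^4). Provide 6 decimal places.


Fisher information for variance: I(sigma^2) = 1/(2*sigma^4).
sigma^2 = 6, so sigma^4 = 36.
I = 1/(2*36) = 1/72 = 0.013889

0.013889


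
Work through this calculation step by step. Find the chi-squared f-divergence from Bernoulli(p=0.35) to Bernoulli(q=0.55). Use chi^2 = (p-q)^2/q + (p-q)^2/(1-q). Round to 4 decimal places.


Chi-squared divergence between Bernoulli distributions:
chi^2 = (p-q)^2/q + (p-q)^2/(1-q).
p = 0.35, q = 0.55, p-q = -0.2.
(p-q)^2 = 0.04.
term1 = 0.04/0.55 = 0.072727.
term2 = 0.04/0.45 = 0.088889.
chi^2 = 0.072727 + 0.088889 = 0.1616

0.1616


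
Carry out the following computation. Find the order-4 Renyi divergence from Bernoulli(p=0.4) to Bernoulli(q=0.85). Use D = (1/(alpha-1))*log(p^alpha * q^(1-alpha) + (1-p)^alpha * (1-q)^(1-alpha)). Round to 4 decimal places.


Renyi divergence of order alpha between Bernoulli distributions:
D = (1/(alpha-1))*log(p^alpha * q^(1-alpha) + (1-p)^alpha * (1-q)^(1-alpha)).
alpha = 4, p = 0.4, q = 0.85.
p^alpha * q^(1-alpha) = 0.4^4 * 0.85^-3 = 0.041685.
(1-p)^alpha * (1-q)^(1-alpha) = 0.6^4 * 0.15^-3 = 38.4.
sum = 0.041685 + 38.4 = 38.441685.
D = (1/3)*log(38.441685) = 1.2164

1.2164


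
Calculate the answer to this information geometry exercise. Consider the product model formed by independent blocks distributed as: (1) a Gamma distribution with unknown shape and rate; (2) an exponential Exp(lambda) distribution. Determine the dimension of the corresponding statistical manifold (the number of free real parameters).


The dimension of a statistical manifold equals the number of free
(independent) real parameters of the model. For a product of independent
blocks the parameter counts add.
- Gamma (shape, rate): 2.
- exponential (lambda): 1.
Total = 2 + 1 = 3.
Dimension = 3

3


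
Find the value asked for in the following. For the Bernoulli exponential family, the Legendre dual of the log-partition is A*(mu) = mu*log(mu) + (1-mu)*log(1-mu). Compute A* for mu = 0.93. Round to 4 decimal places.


Legendre transform for Bernoulli:
A*(mu) = mu*log(mu) + (1-mu)*log(1-mu).
mu = 0.93, 1-mu = 0.07.
mu*log(mu) = 0.93*log(0.93) = -0.067491.
(1-mu)*log(1-mu) = 0.07*log(0.07) = -0.186148.
A* = -0.067491 + -0.186148 = -0.2536

-0.2536


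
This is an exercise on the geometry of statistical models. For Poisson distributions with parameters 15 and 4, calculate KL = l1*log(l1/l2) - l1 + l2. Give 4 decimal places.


KL divergence for Poisson:
KL = l1*log(l1/l2) - l1 + l2.
l1 = 15, l2 = 4.
log(15/4) = 1.321756.
l1*log(l1/l2) = 15 * 1.321756 = 19.826338.
KL = 19.826338 - 15 + 4 = 8.8263

8.8263


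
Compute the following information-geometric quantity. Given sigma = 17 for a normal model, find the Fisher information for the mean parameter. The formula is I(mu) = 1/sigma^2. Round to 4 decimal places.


The Fisher information for the mean of a normal distribution is I(mu) = 1/sigma^2.
sigma = 17, so sigma^2 = 289.
I(mu) = 1/289 = 0.0035

0.0035


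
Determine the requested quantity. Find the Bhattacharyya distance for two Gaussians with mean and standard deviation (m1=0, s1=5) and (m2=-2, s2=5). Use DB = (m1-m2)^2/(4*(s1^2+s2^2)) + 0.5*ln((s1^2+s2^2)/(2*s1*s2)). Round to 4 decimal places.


Bhattacharyya distance between two Gaussians:
DB = (m1-m2)^2/(4*(s1^2+s2^2)) + (1/2)*ln((s1^2+s2^2)/(2*s1*s2)).
(m1-m2)^2 = (2)^2 = 4.
s1^2+s2^2 = 25 + 25 = 50.
term1 = 4/200 = 0.02.
term2 = 0.5*ln(50/50.0) = 0.0.
DB = 0.02 + 0.0 = 0.0200

0.0200


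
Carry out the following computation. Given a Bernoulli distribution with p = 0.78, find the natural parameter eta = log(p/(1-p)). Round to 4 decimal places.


Natural parameter for Bernoulli: eta = log(p/(1-p)).
p = 0.78, 1-p = 0.22.
p/(1-p) = 3.545455.
eta = log(3.545455) = 1.2657

1.2657


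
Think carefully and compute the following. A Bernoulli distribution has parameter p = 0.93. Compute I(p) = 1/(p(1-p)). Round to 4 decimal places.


For Bernoulli(p), Fisher information is I(p) = 1/(p*(1-p)).
p = 0.93, 1-p = 0.07.
p*(1-p) = 0.0651.
I(p) = 1/0.0651 = 15.3610

15.3610


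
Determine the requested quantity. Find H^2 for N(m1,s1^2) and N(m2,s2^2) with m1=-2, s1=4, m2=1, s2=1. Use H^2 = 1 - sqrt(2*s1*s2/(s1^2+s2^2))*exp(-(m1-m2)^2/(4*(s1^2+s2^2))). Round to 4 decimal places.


Squared Hellinger distance for Gaussians:
H^2 = 1 - sqrt(2*s1*s2/(s1^2+s2^2)) * exp(-(m1-m2)^2/(4*(s1^2+s2^2))).
s1^2 = 16, s2^2 = 1, s1^2+s2^2 = 17.
sqrt(2*4*1/(17)) = 0.685994.
(m1-m2)^2 = (-3)^2 = 9.
exp(-9/(4*17)) = exp(-0.132353) = 0.876032.
H^2 = 1 - 0.685994*0.876032 = 0.3990

0.3990


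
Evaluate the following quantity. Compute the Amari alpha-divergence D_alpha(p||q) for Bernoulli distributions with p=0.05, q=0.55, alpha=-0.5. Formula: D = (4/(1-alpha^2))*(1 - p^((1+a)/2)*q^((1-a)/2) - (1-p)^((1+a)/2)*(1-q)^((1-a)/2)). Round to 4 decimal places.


Amari alpha-divergence:
D = (4/(1-alpha^2))*(1 - p^((1+a)/2)*q^((1-a)/2) - (1-p)^((1+a)/2)*(1-q)^((1-a)/2)).
alpha = -0.5, p = 0.05, q = 0.55.
e1 = (1+alpha)/2 = 0.25, e2 = (1-alpha)/2 = 0.75.
t1 = p^e1 * q^e2 = 0.05^0.25 * 0.55^0.75 = 0.302005.
t2 = (1-p)^e1 * (1-q)^e2 = 0.95^0.25 * 0.45^0.75 = 0.542426.
4/(1-alpha^2) = 5.333333.
D = 5.333333*(1 - 0.302005 - 0.542426) = 0.8297

0.8297


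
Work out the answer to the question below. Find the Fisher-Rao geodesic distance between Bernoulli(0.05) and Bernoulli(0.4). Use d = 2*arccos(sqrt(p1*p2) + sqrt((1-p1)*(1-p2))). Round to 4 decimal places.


Geodesic distance on Bernoulli manifold:
d(p1,p2) = 2*arccos(sqrt(p1*p2) + sqrt((1-p1)*(1-p2))).
sqrt(p1*p2) = sqrt(0.05*0.4) = 0.141421.
sqrt((1-p1)*(1-p2)) = sqrt(0.95*0.6) = 0.754983.
arg = 0.141421 + 0.754983 = 0.896405.
d = 2*arccos(0.896405) = 0.9184

0.9184


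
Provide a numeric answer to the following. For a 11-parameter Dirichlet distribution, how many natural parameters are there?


Exponential family dimension calculation:
Dirichlet with 11 components has 11 natural parameters.

11


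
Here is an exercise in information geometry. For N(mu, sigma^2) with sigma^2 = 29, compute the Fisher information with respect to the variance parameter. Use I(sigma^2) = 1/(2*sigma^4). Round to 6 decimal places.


Fisher information for variance: I(sigma^2) = 1/(2*sigma^4).
sigma^2 = 29, so sigma^4 = 841.
I = 1/(2*841) = 1/1682 = 0.000595

0.000595


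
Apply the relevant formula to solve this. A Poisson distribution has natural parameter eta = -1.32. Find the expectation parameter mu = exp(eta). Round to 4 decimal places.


Expectation parameter for Poisson exponential family:
mu = exp(eta).
eta = -1.32.
mu = exp(-1.32) = 0.2671

0.2671


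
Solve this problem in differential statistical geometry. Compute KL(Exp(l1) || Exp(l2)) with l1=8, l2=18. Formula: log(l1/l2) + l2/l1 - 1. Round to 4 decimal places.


KL divergence for exponential family:
KL = log(l1/l2) + l2/l1 - 1.
log(8/18) = -0.81093.
18/8 = 2.25.
KL = -0.81093 + 2.25 - 1 = 0.4391

0.4391


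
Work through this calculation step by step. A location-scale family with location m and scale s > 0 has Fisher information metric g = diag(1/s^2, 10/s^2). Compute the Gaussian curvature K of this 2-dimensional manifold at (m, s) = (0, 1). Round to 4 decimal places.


The metric has the form g = (A dm^2 + B ds^2)/s^2 with A = 1, B = 10.
Substitute u = sqrt(A/B)*m: g = B*(du^2 + ds^2)/s^2, i.e. B times the
Poincare upper half-plane metric, which has constant Gaussian curvature -1.
Scaling a 2D metric by a constant c divides the Gaussian curvature by c,
so K = -1/B = -1/(10) = -0.1000 everywhere (the point (m, s) = (0, 1) is irrelevant:
the curvature is constant).
The requested Gaussian curvature is K = -0.1000.

-0.1000


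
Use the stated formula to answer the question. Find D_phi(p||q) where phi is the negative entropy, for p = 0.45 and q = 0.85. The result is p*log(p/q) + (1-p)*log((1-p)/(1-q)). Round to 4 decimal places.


Bregman divergence with negative entropy generator:
D = p*log(p/q) + (1-p)*log((1-p)/(1-q)).
p = 0.45, q = 0.85.
p*log(p/q) = 0.45*log(0.45/0.85) = -0.286195.
(1-p)*log((1-p)/(1-q)) = 0.55*log(0.55/0.15) = 0.714606.
D = -0.286195 + 0.714606 = 0.4284

0.4284


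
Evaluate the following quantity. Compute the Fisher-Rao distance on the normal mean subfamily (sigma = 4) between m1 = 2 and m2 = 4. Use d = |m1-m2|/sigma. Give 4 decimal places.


On the fixed-variance normal subfamily, geodesic distance = |m1-m2|/sigma.
|2 - 4| = 2.
sigma = 4.
d = 2/4 = 0.5000

0.5000


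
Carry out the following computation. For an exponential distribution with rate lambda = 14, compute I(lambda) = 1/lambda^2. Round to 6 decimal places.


Fisher information for exponential: I(lambda) = 1/lambda^2.
lambda = 14, lambda^2 = 196.
I = 1/196 = 0.005102

0.005102


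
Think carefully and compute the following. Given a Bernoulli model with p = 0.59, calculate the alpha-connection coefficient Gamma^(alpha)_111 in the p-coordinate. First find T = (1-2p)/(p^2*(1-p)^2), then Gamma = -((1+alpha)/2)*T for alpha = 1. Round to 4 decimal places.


Skewness (Amari-Chentsov) tensor: T = (1-2p)/(p^2*(1-p)^2).
p = 0.59, 1-2p = -0.18, p^2 = 0.3481, (1-p)^2 = 0.1681.
T = -0.18/(0.3481 * 0.1681) = -3.076102.
In the p-coordinate, Gamma^(alpha) = Gamma^(0) - (alpha/2)*T with Gamma^(0) = (1/2)*g'(p) = -T/2,
so Gamma^(alpha) = -((1+alpha)/2)*T.
alpha = 1, -(1+alpha)/2 = -1.0.
Gamma = -1.0 * -3.076102 = 3.0761

3.0761


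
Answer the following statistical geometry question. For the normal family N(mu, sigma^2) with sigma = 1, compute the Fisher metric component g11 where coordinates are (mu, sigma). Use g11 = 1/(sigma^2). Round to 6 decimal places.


For the 2-parameter normal family, the Fisher metric has:
  g11 = 1/sigma^2, g22 = 2/sigma^2.
sigma = 1, sigma^2 = 1.
g11 = 1.000000

1.000000


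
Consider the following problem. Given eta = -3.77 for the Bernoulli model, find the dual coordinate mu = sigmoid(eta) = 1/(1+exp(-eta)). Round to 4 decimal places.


Dual coordinate (expectation parameter) for Bernoulli:
mu = 1/(1+exp(-eta)).
eta = -3.77.
exp(-eta) = exp(3.77) = 43.380065.
mu = 1/(1+43.380065) = 0.0225

0.0225


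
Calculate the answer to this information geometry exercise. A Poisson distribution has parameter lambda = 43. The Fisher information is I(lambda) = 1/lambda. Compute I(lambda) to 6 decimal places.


Fisher information for Poisson: I(lambda) = 1/lambda.
lambda = 43.
I(lambda) = 1/43 = 0.023256

0.023256


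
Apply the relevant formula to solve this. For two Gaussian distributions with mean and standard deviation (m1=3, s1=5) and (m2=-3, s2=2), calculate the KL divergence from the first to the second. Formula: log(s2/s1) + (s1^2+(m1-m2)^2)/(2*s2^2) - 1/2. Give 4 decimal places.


KL divergence between normal distributions:
KL = log(s2/s1) + (s1^2 + (m1-m2)^2)/(2*s2^2) - 1/2.
log(2/5) = -0.916291.
(5^2 + (3--3)^2)/(2*2^2) = (25 + 36)/8 = 7.625.
KL = -0.916291 + 7.625 - 0.5 = 6.2087

6.2087


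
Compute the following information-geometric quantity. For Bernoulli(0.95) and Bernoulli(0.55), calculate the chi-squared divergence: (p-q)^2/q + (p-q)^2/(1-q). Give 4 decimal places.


Chi-squared divergence between Bernoulli distributions:
chi^2 = (p-q)^2/q + (p-q)^2/(1-q).
p = 0.95, q = 0.55, p-q = 0.4.
(p-q)^2 = 0.16.
term1 = 0.16/0.55 = 0.290909.
term2 = 0.16/0.45 = 0.355556.
chi^2 = 0.290909 + 0.355556 = 0.6465

0.6465


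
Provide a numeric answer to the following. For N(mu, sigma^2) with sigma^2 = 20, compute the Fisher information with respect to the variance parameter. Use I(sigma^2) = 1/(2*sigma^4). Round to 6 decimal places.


Fisher information for variance: I(sigma^2) = 1/(2*sigma^4).
sigma^2 = 20, so sigma^4 = 400.
I = 1/(2*400) = 1/800 = 0.001250

0.001250


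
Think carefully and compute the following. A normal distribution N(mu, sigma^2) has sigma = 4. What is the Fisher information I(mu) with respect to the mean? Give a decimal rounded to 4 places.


The Fisher information for the mean of a normal distribution is I(mu) = 1/sigma^2.
sigma = 4, so sigma^2 = 16.
I(mu) = 1/16 = 0.0625

0.0625


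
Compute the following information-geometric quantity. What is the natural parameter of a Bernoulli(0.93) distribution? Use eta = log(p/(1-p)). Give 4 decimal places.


Natural parameter for Bernoulli: eta = log(p/(1-p)).
p = 0.93, 1-p = 0.07.
p/(1-p) = 13.285714.
eta = log(13.285714) = 2.5867

2.5867


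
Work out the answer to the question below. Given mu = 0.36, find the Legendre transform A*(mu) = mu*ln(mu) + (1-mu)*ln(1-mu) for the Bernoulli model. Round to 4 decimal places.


Legendre transform for Bernoulli:
A*(mu) = mu*log(mu) + (1-mu)*log(1-mu).
mu = 0.36, 1-mu = 0.64.
mu*log(mu) = 0.36*log(0.36) = -0.367794.
(1-mu)*log(1-mu) = 0.64*log(0.64) = -0.285624.
A* = -0.367794 + -0.285624 = -0.6534

-0.6534


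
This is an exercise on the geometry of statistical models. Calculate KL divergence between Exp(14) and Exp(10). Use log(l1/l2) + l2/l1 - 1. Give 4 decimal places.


KL divergence for exponential family:
KL = log(l1/l2) + l2/l1 - 1.
log(14/10) = 0.336472.
10/14 = 0.714286.
KL = 0.336472 + 0.714286 - 1 = 0.0508

0.0508


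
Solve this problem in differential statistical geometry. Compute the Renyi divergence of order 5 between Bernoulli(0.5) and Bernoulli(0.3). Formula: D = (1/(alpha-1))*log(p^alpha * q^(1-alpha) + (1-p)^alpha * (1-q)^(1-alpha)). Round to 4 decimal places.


Renyi divergence of order alpha between Bernoulli distributions:
D = (1/(alpha-1))*log(p^alpha * q^(1-alpha) + (1-p)^alpha * (1-q)^(1-alpha)).
alpha = 5, p = 0.5, q = 0.3.
p^alpha * q^(1-alpha) = 0.5^5 * 0.3^-4 = 3.858025.
(1-p)^alpha * (1-q)^(1-alpha) = 0.5^5 * 0.7^-4 = 0.130154.
sum = 3.858025 + 0.130154 = 3.988179.
D = (1/4)*log(3.988179) = 0.3458

0.3458


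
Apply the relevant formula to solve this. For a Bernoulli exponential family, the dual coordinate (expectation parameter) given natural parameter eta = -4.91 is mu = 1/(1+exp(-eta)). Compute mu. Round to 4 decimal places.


Dual coordinate (expectation parameter) for Bernoulli:
mu = 1/(1+exp(-eta)).
eta = -4.91.
exp(-eta) = exp(4.91) = 135.639414.
mu = 1/(1+135.639414) = 0.0073

0.0073


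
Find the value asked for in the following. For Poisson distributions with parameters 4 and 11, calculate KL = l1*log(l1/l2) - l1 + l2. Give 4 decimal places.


KL divergence for Poisson:
KL = l1*log(l1/l2) - l1 + l2.
l1 = 4, l2 = 11.
log(4/11) = -1.011601.
l1*log(l1/l2) = 4 * -1.011601 = -4.046404.
KL = -4.046404 - 4 + 11 = 2.9536

2.9536


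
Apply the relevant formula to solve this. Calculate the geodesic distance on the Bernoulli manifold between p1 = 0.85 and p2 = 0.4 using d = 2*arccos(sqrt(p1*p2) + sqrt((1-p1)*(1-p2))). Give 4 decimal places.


Geodesic distance on Bernoulli manifold:
d(p1,p2) = 2*arccos(sqrt(p1*p2) + sqrt((1-p1)*(1-p2))).
sqrt(p1*p2) = sqrt(0.85*0.4) = 0.583095.
sqrt((1-p1)*(1-p2)) = sqrt(0.15*0.6) = 0.3.
arg = 0.583095 + 0.3 = 0.883095.
d = 2*arccos(0.883095) = 0.9768

0.9768


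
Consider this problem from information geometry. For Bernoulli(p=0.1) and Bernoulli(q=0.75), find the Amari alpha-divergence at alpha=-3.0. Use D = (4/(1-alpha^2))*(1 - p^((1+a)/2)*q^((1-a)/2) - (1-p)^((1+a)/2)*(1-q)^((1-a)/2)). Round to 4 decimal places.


Amari alpha-divergence:
D = (4/(1-alpha^2))*(1 - p^((1+a)/2)*q^((1-a)/2) - (1-p)^((1+a)/2)*(1-q)^((1-a)/2)).
alpha = -3.0, p = 0.1, q = 0.75.
e1 = (1+alpha)/2 = -1.0, e2 = (1-alpha)/2 = 2.0.
t1 = p^e1 * q^e2 = 0.1^-1.0 * 0.75^2.0 = 5.625.
t2 = (1-p)^e1 * (1-q)^e2 = 0.9^-1.0 * 0.25^2.0 = 0.069444.
4/(1-alpha^2) = -0.5.
D = -0.5*(1 - 5.625 - 0.069444) = 2.3472

2.3472


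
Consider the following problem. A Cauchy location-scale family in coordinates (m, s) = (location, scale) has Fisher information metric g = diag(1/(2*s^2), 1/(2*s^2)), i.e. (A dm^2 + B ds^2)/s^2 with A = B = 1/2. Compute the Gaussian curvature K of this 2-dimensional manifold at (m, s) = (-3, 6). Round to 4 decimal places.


The metric has the form g = (A dm^2 + B ds^2)/s^2 with A = 1/2, B = 1/2.
Substitute u = sqrt(A/B)*m: g = B*(du^2 + ds^2)/s^2, i.e. B times the
Poincare upper half-plane metric, which has constant Gaussian curvature -1.
Scaling a 2D metric by a constant c divides the Gaussian curvature by c,
so K = -1/B = -1/(1/2) = -2.0000 everywhere (the point (m, s) = (-3, 6) is irrelevant:
the curvature is constant).
The requested Gaussian curvature is K = -2.0000.

-2.0000


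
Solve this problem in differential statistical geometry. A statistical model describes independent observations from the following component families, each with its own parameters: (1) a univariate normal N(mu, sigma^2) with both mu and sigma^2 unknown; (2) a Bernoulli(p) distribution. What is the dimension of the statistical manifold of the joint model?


The dimension of a statistical manifold equals the number of free
(independent) real parameters of the model. For a product of independent
blocks the parameter counts add.
- normal (mu, sigma^2): 2.
- Bernoulli (p): 1.
Total = 2 + 1 = 3.
Dimension = 3

3


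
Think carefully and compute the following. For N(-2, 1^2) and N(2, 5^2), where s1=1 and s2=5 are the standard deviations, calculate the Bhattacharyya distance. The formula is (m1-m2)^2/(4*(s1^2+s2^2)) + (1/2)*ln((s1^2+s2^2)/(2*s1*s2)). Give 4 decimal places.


Bhattacharyya distance between two Gaussians:
DB = (m1-m2)^2/(4*(s1^2+s2^2)) + (1/2)*ln((s1^2+s2^2)/(2*s1*s2)).
(m1-m2)^2 = (-4)^2 = 16.
s1^2+s2^2 = 1 + 25 = 26.
term1 = 16/104 = 0.153846.
term2 = 0.5*ln(26/10.0) = 0.477756.
DB = 0.153846 + 0.477756 = 0.6316

0.6316


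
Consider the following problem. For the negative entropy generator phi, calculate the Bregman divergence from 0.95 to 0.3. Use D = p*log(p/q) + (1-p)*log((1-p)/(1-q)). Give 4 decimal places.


Bregman divergence with negative entropy generator:
D = p*log(p/q) + (1-p)*log((1-p)/(1-q)).
p = 0.95, q = 0.3.
p*log(p/q) = 0.95*log(0.95/0.3) = 1.095046.
(1-p)*log((1-p)/(1-q)) = 0.05*log(0.05/0.7) = -0.131953.
D = 1.095046 + -0.131953 = 0.9631

0.9631


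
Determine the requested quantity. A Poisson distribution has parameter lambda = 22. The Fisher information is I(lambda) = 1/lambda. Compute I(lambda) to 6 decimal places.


Fisher information for Poisson: I(lambda) = 1/lambda.
lambda = 22.
I(lambda) = 1/22 = 0.045455

0.045455


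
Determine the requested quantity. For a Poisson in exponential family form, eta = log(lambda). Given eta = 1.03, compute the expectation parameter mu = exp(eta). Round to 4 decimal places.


Expectation parameter for Poisson exponential family:
mu = exp(eta).
eta = 1.03.
mu = exp(1.03) = 2.8011

2.8011


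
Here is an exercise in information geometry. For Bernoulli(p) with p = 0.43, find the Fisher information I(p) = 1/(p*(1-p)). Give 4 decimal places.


For Bernoulli(p), Fisher information is I(p) = 1/(p*(1-p)).
p = 0.43, 1-p = 0.57.
p*(1-p) = 0.2451.
I(p) = 1/0.2451 = 4.0800

4.0800


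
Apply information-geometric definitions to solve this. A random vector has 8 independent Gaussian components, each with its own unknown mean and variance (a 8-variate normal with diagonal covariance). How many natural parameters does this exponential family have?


Exponential family dimension calculation:
Each univariate normal has two natural parameters (mu/sigma^2 and -1/(2 sigma^2)).
With 8 independent components, dim = 2 * 8 = 16.

16


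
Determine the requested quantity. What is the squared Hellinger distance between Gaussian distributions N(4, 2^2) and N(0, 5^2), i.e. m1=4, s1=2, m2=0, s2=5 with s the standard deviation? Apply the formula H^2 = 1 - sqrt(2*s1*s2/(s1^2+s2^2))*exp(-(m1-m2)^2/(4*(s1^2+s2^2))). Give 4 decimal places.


Squared Hellinger distance for Gaussians:
H^2 = 1 - sqrt(2*s1*s2/(s1^2+s2^2)) * exp(-(m1-m2)^2/(4*(s1^2+s2^2))).
s1^2 = 4, s2^2 = 25, s1^2+s2^2 = 29.
sqrt(2*2*5/(29)) = 0.830455.
(m1-m2)^2 = (4)^2 = 16.
exp(-16/(4*29)) = exp(-0.137931) = 0.871159.
H^2 = 1 - 0.830455*0.871159 = 0.2765

0.2765


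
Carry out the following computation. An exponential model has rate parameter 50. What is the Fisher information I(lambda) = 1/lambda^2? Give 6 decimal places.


Fisher information for exponential: I(lambda) = 1/lambda^2.
lambda = 50, lambda^2 = 2500.
I = 1/2500 = 0.000400

0.000400


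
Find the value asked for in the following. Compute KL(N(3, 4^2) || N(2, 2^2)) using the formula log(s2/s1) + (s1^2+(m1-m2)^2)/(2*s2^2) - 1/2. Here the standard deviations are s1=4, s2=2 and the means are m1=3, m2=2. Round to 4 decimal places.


KL divergence between normal distributions:
KL = log(s2/s1) + (s1^2 + (m1-m2)^2)/(2*s2^2) - 1/2.
log(2/4) = -0.693147.
(4^2 + (3-2)^2)/(2*2^2) = (16 + 1)/8 = 2.125.
KL = -0.693147 + 2.125 - 0.5 = 0.9319

0.9319


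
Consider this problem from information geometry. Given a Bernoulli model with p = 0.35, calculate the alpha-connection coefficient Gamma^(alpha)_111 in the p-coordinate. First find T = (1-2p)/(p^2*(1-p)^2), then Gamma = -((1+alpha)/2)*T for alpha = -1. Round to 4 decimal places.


Skewness (Amari-Chentsov) tensor: T = (1-2p)/(p^2*(1-p)^2).
p = 0.35, 1-2p = 0.3, p^2 = 0.1225, (1-p)^2 = 0.4225.
T = 0.3/(0.1225 * 0.4225) = 5.796401.
In the p-coordinate, Gamma^(alpha) = Gamma^(0) - (alpha/2)*T with Gamma^(0) = (1/2)*g'(p) = -T/2,
so Gamma^(alpha) = -((1+alpha)/2)*T.
alpha = -1, -(1+alpha)/2 = 0.0.
Gamma = 0.0 * 5.796401 = 0.0000

0.0000


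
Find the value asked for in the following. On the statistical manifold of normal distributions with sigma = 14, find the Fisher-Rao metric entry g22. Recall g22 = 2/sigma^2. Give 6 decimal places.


For the 2-parameter normal family, the Fisher metric has:
  g11 = 1/sigma^2, g22 = 2/sigma^2.
sigma = 14, sigma^2 = 196.
g22 = 0.010204

0.010204


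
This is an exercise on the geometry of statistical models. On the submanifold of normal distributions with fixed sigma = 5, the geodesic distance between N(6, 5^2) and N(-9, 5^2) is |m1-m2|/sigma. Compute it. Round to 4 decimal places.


On the fixed-variance normal subfamily, geodesic distance = |m1-m2|/sigma.
|6 - -9| = 15.
sigma = 5.
d = 15/5 = 3.0000

3.0000


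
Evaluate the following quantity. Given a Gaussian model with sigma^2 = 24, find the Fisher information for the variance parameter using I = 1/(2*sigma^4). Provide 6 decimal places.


Fisher information for variance: I(sigma^2) = 1/(2*sigma^4).
sigma^2 = 24, so sigma^4 = 576.
I = 1/(2*576) = 1/1152 = 0.000868

0.000868


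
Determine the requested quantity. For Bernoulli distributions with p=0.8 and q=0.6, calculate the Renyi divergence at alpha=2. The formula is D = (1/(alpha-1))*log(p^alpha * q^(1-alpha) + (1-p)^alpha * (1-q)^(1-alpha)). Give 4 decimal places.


Renyi divergence of order alpha between Bernoulli distributions:
D = (1/(alpha-1))*log(p^alpha * q^(1-alpha) + (1-p)^alpha * (1-q)^(1-alpha)).
alpha = 2, p = 0.8, q = 0.6.
p^alpha * q^(1-alpha) = 0.8^2 * 0.6^-1 = 1.066667.
(1-p)^alpha * (1-q)^(1-alpha) = 0.2^2 * 0.4^-1 = 0.1.
sum = 1.066667 + 0.1 = 1.166667.
D = (1/1)*log(1.166667) = 0.1542

0.1542


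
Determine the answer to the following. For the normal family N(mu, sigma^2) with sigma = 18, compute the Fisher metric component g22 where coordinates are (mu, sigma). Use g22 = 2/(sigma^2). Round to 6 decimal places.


For the 2-parameter normal family, the Fisher metric has:
  g11 = 1/sigma^2, g22 = 2/sigma^2.
sigma = 18, sigma^2 = 324.
g22 = 0.006173

0.006173


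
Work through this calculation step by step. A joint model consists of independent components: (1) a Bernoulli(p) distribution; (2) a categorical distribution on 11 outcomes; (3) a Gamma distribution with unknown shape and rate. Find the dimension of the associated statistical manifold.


The dimension of a statistical manifold equals the number of free
(independent) real parameters of the model. For a product of independent
blocks the parameter counts add.
- Bernoulli (p): 1.
- categorical on 11 outcomes (probabilities sum to 1): 11-1 = 10.
- Gamma (shape, rate): 2.
Total = 1 + 10 + 2 = 13.
Dimension = 13

13


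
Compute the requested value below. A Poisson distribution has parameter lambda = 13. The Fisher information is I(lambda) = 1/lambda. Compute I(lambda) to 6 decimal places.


Fisher information for Poisson: I(lambda) = 1/lambda.
lambda = 13.
I(lambda) = 1/13 = 0.076923

0.076923


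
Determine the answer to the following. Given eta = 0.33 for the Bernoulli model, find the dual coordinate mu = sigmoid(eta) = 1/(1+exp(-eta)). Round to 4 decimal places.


Dual coordinate (expectation parameter) for Bernoulli:
mu = 1/(1+exp(-eta)).
eta = 0.33.
exp(-eta) = exp(-0.33) = 0.718924.
mu = 1/(1+0.718924) = 0.5818

0.5818


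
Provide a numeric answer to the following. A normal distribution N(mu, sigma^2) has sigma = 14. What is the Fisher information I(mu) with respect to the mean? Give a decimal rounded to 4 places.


The Fisher information for the mean of a normal distribution is I(mu) = 1/sigma^2.
sigma = 14, so sigma^2 = 196.
I(mu) = 1/196 = 0.0051

0.0051


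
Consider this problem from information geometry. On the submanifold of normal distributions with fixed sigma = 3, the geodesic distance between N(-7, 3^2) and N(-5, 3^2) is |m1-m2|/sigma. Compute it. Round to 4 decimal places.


On the fixed-variance normal subfamily, geodesic distance = |m1-m2|/sigma.
|-7 - -5| = 2.
sigma = 3.
d = 2/3 = 0.6667

0.6667


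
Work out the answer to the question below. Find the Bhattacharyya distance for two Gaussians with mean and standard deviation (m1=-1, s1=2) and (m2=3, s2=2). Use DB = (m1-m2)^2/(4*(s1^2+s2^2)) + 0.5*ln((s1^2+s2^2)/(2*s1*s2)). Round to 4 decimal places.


Bhattacharyya distance between two Gaussians:
DB = (m1-m2)^2/(4*(s1^2+s2^2)) + (1/2)*ln((s1^2+s2^2)/(2*s1*s2)).
(m1-m2)^2 = (-4)^2 = 16.
s1^2+s2^2 = 4 + 4 = 8.
term1 = 16/32 = 0.5.
term2 = 0.5*ln(8/8.0) = 0.0.
DB = 0.5 + 0.0 = 0.5000

0.5000


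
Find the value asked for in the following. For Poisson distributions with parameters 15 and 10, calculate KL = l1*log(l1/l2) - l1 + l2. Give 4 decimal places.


KL divergence for Poisson:
KL = l1*log(l1/l2) - l1 + l2.
l1 = 15, l2 = 10.
log(15/10) = 0.405465.
l1*log(l1/l2) = 15 * 0.405465 = 6.081977.
KL = 6.081977 - 15 + 10 = 1.0820

1.0820


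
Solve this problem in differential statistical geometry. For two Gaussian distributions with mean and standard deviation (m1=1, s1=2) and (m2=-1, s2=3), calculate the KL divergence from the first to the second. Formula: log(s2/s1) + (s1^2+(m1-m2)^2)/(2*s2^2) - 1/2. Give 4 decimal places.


KL divergence between normal distributions:
KL = log(s2/s1) + (s1^2 + (m1-m2)^2)/(2*s2^2) - 1/2.
log(3/2) = 0.405465.
(2^2 + (1--1)^2)/(2*3^2) = (4 + 4)/18 = 0.444444.
KL = 0.405465 + 0.444444 - 0.5 = 0.3499

0.3499
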